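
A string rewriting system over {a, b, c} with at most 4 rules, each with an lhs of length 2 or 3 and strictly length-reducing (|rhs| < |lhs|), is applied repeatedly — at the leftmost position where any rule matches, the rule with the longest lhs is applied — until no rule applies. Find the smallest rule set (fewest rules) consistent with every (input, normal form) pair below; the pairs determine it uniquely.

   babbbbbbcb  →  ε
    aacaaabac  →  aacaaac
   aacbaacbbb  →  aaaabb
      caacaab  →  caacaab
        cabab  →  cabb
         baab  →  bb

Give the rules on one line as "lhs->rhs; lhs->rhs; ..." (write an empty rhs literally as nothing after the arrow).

  | babbbbbbcb => bbbbbbbcb => bbbbbbcb => bbbbbcb => bbbbcb => bbbcb => bbcb => bcb => cb => ε
  | aacaaabac => aacaaabc => aacaaac
  | aacbaacbbb => aaaacbbb => aaaabb
  | caacaab

ba->b; bc->c; cb->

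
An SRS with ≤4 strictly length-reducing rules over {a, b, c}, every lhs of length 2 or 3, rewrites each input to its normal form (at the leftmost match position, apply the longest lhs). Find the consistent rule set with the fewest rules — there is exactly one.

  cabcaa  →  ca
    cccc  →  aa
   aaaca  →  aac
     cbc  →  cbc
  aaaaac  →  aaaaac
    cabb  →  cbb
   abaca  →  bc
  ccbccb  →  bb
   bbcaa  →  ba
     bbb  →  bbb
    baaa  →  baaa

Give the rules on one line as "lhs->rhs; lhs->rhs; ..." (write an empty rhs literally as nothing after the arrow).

  | cabcaa => cbcaa => ca
  | cccc => acc => aa
  | aaaca => aac
  | cbc

ab->b; aca->c; bca->; cc->a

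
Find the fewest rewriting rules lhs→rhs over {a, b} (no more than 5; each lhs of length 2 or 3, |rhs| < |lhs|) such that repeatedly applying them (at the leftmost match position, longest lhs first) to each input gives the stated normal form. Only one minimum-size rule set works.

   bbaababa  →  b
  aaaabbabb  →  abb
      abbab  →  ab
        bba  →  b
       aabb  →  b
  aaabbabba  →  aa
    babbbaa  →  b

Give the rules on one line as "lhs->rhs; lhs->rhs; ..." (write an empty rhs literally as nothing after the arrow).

aab->; ba->; baa->b; bab->aa

  | bbaababa => bbbaba => bbaaa => bba => b
  | aaaabbabb => aababb => abb
  | abbab => abaa => ab
  | bba => b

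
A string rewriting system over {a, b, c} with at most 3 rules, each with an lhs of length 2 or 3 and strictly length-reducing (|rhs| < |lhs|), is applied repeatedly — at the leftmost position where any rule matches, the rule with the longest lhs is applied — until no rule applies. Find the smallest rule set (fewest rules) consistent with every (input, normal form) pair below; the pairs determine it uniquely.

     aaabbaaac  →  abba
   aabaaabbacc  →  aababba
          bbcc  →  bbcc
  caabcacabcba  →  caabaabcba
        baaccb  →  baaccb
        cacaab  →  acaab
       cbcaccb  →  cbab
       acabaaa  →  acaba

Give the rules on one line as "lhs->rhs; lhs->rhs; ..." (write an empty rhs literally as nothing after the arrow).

  | aaabbaaac => abbaaac => abbac => abba
  | aabaaabbacc => aababbacc => aababbac => aababba
  | bbcc
  | caabcacabcba => caabacabcba => caabaabcba

aaa->a; bac->ba; cac->ac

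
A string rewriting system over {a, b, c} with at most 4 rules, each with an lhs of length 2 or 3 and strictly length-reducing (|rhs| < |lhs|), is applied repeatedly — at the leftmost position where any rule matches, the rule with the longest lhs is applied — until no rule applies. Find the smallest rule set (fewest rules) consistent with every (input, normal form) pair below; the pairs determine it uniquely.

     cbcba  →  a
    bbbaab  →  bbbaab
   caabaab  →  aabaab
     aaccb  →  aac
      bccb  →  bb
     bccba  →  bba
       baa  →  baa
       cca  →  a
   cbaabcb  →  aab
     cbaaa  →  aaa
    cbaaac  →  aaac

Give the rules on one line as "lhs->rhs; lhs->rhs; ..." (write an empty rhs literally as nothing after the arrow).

bcc->b; ca->a; cb->

  | cbcba => cba => a
  | bbbaab
  | caabaab => aabaab
  | aaccb => aac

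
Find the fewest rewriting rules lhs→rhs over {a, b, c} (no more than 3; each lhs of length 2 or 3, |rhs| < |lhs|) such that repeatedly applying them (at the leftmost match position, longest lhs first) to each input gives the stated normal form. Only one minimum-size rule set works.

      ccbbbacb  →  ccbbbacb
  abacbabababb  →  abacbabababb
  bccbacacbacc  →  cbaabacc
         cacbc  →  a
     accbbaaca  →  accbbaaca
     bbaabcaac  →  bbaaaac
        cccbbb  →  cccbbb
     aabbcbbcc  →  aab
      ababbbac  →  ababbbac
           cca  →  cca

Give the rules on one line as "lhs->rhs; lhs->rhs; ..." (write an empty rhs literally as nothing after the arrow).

bc->; cac->a

  | ccbbbacb
  | abacbabababb
  | bccbacacbacc => cbacacbacc => cbaabacc
  | cacbc => abc => a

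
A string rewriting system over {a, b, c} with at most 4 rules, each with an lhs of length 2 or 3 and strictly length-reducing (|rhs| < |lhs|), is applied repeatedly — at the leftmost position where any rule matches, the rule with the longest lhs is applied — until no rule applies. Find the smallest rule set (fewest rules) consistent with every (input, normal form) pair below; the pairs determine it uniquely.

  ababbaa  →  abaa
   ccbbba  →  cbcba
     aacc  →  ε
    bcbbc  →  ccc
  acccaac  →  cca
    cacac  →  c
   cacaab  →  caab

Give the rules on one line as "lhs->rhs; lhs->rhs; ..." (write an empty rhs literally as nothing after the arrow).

  | ababbaa => abacaa => abaa
  | ccbbba => cbcba
  | aacc => ac => ε
  | bcbbc => bbcc => ccc

ac->; bb->c; cbb->bc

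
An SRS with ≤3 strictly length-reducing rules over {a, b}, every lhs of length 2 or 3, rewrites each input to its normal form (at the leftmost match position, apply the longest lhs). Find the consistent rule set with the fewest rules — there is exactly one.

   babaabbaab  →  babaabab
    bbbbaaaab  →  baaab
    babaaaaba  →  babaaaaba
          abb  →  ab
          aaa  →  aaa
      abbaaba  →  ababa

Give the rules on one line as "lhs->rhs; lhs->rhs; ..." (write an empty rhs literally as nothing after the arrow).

bb->b; bba->b

  | babaabbaab => babaabab
  | bbbbaaaab => bbbaaaab => bbaaaab => baaab
  | babaaaaba
  | abb => ab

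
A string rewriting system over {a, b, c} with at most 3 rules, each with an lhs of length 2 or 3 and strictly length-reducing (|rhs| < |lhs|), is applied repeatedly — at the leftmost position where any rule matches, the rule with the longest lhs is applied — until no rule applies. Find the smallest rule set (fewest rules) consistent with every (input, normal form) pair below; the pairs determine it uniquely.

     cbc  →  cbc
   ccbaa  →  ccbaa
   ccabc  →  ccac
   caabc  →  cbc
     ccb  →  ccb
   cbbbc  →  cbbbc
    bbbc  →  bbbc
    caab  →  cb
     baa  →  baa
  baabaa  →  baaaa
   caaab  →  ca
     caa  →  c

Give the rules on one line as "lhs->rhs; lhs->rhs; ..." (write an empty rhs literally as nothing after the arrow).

ab->a; caa->c

  | cbc
  | ccbaa
  | ccabc => ccac
  | caabc => cbc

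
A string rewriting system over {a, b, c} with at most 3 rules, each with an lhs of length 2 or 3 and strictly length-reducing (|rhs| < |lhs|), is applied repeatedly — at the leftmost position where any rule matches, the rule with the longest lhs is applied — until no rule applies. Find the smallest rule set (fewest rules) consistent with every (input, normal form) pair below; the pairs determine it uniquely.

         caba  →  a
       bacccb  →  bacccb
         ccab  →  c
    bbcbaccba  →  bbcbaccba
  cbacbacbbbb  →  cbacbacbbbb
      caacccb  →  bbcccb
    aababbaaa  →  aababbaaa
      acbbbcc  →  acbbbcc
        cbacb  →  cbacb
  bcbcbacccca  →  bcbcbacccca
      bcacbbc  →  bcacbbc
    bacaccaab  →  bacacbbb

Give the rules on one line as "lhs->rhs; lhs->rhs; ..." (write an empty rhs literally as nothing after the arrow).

caa->bb; cab->

  | caba => a
  | bacccb
  | ccab => c
  | bbcbaccba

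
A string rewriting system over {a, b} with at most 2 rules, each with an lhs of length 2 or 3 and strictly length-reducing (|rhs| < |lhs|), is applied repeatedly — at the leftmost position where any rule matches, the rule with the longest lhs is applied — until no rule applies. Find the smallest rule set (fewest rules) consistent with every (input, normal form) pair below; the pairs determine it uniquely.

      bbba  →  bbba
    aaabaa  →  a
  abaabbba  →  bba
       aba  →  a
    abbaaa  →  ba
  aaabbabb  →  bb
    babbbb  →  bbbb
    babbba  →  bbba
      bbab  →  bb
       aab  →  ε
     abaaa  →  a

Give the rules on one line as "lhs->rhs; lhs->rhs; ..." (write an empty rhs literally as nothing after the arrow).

  | bbba
  | aaabaa => aabaa => abaa => aa => a
  | abaabbba => aabbba => abbba => bba
  | aba => a

aa->a; ab->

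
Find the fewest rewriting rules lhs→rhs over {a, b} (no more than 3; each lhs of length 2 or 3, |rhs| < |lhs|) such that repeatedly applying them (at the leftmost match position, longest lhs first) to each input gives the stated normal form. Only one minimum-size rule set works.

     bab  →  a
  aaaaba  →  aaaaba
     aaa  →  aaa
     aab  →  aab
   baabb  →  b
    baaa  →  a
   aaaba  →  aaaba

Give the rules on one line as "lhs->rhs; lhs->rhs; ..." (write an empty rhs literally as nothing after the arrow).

  | bab => a
  | aaaaba
  | aaa
  | aab

baa->; bab->a; bb->b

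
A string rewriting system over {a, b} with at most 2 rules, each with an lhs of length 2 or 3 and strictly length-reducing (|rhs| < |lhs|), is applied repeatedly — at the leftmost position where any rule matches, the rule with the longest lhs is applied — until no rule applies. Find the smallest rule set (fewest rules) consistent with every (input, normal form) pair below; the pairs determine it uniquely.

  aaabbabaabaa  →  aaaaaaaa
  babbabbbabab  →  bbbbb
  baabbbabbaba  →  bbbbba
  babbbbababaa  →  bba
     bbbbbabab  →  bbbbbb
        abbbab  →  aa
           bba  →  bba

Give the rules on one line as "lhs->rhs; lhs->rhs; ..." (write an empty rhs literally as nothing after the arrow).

ab->a; baa->b

  | aaabbabaabaa => aaababaabaa => aaaabaabaa => aaaaaabaa => aaaaaaaa
  | babbabbbabab => bababbbabab => baabbbabab => bbbbabab => bbbbaab => bbbbb
  | baabbbabbaba => bbbbabbaba => bbbbababa => bbbbaaba => bbbbba
  | babbbbababaa => babbbababaa => babbababaa => babababaa => baababaa => bbabaa => bbaaa => bba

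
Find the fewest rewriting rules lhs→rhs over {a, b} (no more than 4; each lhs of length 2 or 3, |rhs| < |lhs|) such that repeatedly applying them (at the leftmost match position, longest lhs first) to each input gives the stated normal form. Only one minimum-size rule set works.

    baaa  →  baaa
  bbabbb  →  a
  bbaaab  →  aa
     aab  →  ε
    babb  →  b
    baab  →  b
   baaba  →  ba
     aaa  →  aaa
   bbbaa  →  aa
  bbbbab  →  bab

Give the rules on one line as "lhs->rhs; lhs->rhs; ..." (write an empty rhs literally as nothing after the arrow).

aab->; abb->; bb->a; bbb->

  | baaa
  | bbabbb => aabbb => bb => a
  | bbaaab => aaaab => aa
  | aab => ε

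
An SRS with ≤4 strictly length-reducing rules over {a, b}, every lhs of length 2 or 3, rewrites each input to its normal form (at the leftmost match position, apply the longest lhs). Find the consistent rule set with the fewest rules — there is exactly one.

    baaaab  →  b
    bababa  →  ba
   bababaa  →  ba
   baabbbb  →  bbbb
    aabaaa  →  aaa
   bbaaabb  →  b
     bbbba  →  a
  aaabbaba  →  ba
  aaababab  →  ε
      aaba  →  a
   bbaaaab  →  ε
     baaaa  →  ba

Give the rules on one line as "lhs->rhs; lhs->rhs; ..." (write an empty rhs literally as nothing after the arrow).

aab->ab; ab->; baa->ba; bba->a

  | baaaab => baaab => baab => bab => b
  | bababa => baba => ba
  | bababaa => babaa => baa => ba
  | baabbbb => babbbb => bbbb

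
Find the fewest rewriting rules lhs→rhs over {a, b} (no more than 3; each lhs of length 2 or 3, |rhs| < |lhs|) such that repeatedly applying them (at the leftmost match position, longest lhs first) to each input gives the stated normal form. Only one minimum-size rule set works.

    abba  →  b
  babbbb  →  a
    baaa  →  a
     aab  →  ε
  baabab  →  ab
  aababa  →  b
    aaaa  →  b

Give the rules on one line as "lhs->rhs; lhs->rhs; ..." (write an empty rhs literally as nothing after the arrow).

aa->b; ba->a; bb->

  | abba => aa => b
  | babbbb => abbbb => abb => a
  | baaa => aaa => ba => a
  | aab => bb => ε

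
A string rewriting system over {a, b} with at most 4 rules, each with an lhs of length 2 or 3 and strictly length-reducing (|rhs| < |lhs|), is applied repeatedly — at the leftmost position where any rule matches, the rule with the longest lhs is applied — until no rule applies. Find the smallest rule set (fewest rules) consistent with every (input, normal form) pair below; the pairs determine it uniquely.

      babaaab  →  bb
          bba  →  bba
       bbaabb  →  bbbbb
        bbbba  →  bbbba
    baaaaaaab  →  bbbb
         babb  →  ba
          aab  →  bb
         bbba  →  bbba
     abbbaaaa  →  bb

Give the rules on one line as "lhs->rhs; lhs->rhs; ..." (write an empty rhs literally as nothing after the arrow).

  | babaaab => baaab => bbab => bb
  | bba
  | bbaabb => bbbbb
  | bbbba

aa->b; ab->; abb->a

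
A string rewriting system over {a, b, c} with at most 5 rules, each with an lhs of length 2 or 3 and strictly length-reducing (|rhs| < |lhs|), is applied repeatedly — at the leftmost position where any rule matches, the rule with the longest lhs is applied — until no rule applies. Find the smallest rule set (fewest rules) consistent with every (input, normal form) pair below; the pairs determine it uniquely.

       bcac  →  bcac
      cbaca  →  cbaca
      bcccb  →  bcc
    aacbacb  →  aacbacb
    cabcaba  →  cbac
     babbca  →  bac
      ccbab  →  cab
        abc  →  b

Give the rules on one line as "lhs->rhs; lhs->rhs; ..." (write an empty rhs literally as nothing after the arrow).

  | bcac
  | cbaca
  | bcccb => bcc
  | aacbacb

aba->ac; abc->b; bbc->b; ccb->c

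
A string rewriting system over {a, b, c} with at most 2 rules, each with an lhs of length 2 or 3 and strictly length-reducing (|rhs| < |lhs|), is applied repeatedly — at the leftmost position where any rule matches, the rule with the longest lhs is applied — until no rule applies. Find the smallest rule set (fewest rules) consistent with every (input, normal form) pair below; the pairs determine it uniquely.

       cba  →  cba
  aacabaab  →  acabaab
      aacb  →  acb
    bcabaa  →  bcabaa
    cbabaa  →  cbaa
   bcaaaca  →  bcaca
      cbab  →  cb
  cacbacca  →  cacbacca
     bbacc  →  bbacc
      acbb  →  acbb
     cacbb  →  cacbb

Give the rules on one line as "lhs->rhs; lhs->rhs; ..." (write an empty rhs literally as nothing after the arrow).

aac->ac; bab->b

  | cba
  | aacabaab => acabaab
  | aacb => acb
  | bcabaa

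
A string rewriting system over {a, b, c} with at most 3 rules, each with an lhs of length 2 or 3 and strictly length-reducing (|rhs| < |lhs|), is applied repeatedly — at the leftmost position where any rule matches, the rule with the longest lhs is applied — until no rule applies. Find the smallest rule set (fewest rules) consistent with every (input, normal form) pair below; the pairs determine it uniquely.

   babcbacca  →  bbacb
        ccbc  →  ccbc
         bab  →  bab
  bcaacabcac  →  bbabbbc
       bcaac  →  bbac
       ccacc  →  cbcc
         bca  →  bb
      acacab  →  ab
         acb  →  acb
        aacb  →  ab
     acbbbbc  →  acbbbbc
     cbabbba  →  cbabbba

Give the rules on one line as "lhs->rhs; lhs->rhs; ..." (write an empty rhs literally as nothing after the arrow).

aac->a; abc->; ca->b

  | babcbacca => bbacca => bbacb
  | ccbc
  | bab
  | bcaacabcac => bbacabcac => bbabbcac => bbabbbc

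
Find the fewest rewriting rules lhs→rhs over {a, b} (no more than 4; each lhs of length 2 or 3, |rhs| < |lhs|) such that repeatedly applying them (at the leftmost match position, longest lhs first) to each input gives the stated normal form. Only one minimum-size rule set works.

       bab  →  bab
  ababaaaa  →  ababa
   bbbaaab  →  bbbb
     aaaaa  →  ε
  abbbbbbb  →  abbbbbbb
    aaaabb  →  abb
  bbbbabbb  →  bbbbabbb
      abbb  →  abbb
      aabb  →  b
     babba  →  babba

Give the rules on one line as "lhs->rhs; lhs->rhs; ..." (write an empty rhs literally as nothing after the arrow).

  | bab
  | ababaaaa => ababa
  | bbbaaab => bbbb
  | aaaaa => aa => ε

aa->; aaa->; aab->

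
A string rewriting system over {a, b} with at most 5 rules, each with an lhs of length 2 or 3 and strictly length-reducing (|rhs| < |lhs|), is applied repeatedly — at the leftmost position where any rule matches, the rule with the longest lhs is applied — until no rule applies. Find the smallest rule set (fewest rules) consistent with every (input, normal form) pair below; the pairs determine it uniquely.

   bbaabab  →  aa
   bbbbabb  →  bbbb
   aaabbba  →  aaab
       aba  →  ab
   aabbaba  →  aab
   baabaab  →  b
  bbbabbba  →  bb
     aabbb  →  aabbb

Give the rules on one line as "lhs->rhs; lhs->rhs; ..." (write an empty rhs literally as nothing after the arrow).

ba->b; baa->; bab->a; bba->

  | bbaabab => abab => aa
  | bbbbabb => bbbb
  | aaabbba => aaab
  | aba => ab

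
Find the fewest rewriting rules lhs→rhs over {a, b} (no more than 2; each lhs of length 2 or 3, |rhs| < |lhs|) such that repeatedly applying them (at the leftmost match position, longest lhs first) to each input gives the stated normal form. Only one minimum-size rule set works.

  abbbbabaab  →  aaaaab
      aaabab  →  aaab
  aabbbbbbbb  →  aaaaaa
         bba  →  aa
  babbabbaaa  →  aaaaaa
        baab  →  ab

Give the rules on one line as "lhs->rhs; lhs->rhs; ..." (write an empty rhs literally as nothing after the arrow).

ba->; bb->a

  | abbbbabaab => aabbabaab => aaaabaab => aaaaab
  | aaabab => aaab
  | aabbbbbbbb => aaabbbbbb => aaaabbbb => aaaaabb => aaaaaa
  | bba => aa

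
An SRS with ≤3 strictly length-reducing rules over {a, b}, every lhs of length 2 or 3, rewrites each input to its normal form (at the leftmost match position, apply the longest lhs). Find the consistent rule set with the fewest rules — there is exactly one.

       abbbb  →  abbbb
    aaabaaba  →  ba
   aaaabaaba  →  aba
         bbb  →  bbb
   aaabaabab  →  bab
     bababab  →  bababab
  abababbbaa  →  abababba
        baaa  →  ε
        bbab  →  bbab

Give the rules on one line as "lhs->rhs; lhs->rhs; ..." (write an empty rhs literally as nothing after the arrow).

  | abbbb
  | aaabaaba => abaaba => aaba => ba
  | aaaabaaba => aabaaba => baaba => aba
  | bbb

aa->; baa->a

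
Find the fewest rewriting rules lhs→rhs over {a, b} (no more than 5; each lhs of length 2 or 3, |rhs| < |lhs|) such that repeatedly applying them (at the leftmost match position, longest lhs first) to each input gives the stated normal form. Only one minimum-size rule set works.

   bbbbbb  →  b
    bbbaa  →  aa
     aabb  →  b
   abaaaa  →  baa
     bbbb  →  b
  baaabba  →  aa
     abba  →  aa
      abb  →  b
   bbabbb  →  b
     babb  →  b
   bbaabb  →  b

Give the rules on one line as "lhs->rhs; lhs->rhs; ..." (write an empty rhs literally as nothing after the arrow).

  | bbbbbb => bbbbb => bbbb => bbb => bb => b
  | bbbaa => bbaa => aaa => aa
  | aabb => abb => bb => b
  | abaaaa => baaaa => baaa => baa

aaa->aa; ab->b; bb->b; bba->aa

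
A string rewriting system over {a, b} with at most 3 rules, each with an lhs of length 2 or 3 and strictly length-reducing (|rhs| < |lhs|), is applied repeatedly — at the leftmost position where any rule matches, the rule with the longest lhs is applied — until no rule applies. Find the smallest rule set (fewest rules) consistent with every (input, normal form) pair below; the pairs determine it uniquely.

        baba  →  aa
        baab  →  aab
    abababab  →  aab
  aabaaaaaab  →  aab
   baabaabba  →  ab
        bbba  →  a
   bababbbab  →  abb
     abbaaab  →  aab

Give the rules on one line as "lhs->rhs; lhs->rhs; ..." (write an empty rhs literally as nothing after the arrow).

aaa->ab; ba->a

  | baba => aba => aa
  | baab => aab
  | abababab => aababab => aaabab => abbab => abab => aab
  | aabaaaaaab => aaaaaaaab => abaaaaab => aaaaaab => abaaab => aaaab => abab => aab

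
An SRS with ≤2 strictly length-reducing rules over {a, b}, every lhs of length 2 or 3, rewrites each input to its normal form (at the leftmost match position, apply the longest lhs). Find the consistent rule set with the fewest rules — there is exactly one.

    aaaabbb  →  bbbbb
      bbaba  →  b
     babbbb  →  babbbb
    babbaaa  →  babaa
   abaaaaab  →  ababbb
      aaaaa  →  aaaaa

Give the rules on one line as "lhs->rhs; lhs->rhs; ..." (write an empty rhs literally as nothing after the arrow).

aab->bb; bba->b

  | aaaabbb => aabbbb => bbbbb
  | bbaba => bba => b
  | babbbb
  | babbaaa => babaa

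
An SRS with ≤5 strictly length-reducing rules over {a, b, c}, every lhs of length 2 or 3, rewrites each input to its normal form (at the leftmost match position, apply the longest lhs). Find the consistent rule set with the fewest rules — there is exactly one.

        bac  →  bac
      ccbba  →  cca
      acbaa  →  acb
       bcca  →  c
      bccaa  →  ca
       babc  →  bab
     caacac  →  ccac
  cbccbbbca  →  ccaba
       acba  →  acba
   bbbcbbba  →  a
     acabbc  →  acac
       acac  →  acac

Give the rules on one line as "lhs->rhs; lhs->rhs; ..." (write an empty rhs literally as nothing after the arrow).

  | bac
  | ccbba => cca
  | acbaa => acb
  | bcca => caa => c

aa->; bb->; bc->b; bcc->ca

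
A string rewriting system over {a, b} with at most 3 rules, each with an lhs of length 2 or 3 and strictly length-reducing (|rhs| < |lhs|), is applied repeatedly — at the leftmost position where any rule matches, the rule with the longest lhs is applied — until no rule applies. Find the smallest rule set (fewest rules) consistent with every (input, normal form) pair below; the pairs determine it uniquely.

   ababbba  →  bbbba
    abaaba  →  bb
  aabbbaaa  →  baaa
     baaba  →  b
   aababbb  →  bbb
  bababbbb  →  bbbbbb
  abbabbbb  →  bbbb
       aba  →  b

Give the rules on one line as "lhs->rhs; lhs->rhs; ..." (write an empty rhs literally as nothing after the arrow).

  | ababbba => bbbba
  | abaaba => baba => bb
  | aabbbaaa => abbaaa => baaa
  | baaba => bab => b

ab->; aba->b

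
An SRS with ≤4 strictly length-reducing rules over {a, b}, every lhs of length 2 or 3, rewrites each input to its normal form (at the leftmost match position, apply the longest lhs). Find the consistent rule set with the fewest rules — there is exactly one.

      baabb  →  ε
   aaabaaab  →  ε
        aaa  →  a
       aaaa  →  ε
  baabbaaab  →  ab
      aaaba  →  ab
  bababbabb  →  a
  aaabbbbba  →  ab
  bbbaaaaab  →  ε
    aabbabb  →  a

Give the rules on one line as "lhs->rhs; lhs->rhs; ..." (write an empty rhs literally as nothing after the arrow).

  | baabb => abb => aa => ε
  | aaabaaab => abaaab => abaab => abab => abb => aa => ε
  | aaa => a
  | aaaa => aa => ε

aa->; aba->ab; ba->; bb->a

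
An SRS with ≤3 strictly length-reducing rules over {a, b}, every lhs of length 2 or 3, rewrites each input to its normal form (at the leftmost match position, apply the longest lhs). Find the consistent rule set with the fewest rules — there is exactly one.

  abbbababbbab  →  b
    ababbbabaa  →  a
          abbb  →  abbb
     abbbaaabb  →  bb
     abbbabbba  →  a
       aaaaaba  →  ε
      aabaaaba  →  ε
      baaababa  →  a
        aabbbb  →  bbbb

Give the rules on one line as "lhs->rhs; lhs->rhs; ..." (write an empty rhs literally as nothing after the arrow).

  | abbbababbbab => abbababbbab => abababbbab => aababbbab => babbbab => abbbab => abbab => abab => aab => b
  | ababbbabaa => aabbbabaa => bbbabaa => bbabaa => babaa => abaa => aaa => a
  | abbb
  | abbbaaabb => abbaaabb => abaaabb => aaaabb => aabb => bb

aa->; ba->a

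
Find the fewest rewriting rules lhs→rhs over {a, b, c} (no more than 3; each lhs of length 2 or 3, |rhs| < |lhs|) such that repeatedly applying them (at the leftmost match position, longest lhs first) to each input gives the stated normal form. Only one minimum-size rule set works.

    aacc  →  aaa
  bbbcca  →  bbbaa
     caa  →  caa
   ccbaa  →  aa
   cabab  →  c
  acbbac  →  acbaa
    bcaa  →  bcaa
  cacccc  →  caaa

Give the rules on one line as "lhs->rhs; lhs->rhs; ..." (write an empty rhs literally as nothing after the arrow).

ab->; bac->aa; cc->a

  | aacc => aaa
  | bbbcca => bbbaa
  | caa
  | ccbaa => abaa => aa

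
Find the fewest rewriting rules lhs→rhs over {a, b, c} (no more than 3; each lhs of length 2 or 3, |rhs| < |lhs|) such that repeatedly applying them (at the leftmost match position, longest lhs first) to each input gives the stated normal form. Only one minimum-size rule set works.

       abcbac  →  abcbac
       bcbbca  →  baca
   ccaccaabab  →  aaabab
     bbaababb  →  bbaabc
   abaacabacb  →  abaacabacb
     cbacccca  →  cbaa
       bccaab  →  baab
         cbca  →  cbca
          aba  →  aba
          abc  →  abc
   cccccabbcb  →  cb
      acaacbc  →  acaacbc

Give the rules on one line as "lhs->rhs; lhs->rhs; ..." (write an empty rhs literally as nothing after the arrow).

  | abcbac
  | bcbbca => baca
  | ccaccaabab => accaabab => aaabab
  | bbaababb => bbaabc

abb->c; cbb->a; cc->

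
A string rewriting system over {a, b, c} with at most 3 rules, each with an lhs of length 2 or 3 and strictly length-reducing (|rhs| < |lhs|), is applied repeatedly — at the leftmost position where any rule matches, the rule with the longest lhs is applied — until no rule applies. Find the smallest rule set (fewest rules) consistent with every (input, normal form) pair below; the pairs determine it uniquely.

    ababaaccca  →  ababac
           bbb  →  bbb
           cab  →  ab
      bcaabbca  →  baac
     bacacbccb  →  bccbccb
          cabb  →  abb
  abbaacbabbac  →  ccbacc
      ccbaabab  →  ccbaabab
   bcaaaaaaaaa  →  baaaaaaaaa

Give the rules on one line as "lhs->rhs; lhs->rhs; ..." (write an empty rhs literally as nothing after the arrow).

aca->c; bba->c; ca->a

  | ababaaccca => ababaacca => ababaaca => ababac
  | bbb
  | cab => ab
  | bcaabbca => baabbca => baabba => baac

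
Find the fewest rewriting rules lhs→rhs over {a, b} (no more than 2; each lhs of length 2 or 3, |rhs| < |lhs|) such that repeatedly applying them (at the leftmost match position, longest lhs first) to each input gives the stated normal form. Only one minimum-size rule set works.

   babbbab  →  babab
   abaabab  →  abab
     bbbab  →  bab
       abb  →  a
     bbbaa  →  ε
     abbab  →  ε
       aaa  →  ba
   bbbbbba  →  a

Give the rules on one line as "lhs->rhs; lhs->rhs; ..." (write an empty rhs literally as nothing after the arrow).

aa->b; bb->

  | babbbab => babab
  | abaabab => abbbab => abab
  | bbbab => bab
  | abb => a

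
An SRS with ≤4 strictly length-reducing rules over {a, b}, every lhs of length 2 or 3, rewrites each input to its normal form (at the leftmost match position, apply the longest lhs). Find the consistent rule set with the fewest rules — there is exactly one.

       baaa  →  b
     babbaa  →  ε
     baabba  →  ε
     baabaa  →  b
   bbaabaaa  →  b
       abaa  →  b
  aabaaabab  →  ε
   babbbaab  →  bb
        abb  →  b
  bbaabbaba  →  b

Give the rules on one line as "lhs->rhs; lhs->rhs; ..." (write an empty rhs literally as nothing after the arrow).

aa->b; ab->; ba->

  | baaa => aa => b
  | babbaa => bbaa => ba => ε
  | baabba => abba => ba => ε
  | baabaa => abaa => aa => b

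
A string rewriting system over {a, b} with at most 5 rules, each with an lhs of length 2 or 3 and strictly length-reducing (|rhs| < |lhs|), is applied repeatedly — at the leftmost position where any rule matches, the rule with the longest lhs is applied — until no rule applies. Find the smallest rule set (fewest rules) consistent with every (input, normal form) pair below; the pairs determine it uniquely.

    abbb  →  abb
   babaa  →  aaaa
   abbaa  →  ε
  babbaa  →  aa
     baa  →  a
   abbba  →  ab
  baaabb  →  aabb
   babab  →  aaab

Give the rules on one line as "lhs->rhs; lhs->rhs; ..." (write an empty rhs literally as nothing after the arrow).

aba->; ba->; bab->aa; bbb->bb

  | abbb => abb
  | babaa => aaaa
  | abbaa => aba => ε
  | babbaa => aabaa => aa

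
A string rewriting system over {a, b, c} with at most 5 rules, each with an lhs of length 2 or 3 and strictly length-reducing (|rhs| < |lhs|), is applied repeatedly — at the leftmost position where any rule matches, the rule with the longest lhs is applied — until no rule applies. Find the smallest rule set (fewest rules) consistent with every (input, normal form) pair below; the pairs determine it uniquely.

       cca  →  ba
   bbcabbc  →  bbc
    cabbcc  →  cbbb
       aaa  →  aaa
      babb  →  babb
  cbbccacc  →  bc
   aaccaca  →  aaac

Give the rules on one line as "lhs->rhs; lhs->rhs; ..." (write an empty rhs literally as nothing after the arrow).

bac->ac; bcb->; ca->c; cc->b

  | cca => ba
  | bbcabbc => bbcbbc => bbc
  | cabbcc => cbbcc => cbbb
  | aaa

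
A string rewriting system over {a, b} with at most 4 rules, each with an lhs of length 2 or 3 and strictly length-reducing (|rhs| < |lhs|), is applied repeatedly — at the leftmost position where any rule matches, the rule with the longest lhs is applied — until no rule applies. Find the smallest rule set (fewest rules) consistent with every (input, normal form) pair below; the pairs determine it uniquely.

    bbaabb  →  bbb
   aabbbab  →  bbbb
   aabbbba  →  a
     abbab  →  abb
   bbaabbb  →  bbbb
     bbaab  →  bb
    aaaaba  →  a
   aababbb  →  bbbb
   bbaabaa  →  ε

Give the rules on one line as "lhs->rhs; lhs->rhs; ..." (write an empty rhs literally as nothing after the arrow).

  | bbaabb => baabb => aabb => bbb
  | aabbbab => bbbbab => bbbb
  | aabbbba => bbbbba => bbbba => bbba => bba => ba => a
  | abbab => abb

aa->; aab->bb; ba->a; bab->b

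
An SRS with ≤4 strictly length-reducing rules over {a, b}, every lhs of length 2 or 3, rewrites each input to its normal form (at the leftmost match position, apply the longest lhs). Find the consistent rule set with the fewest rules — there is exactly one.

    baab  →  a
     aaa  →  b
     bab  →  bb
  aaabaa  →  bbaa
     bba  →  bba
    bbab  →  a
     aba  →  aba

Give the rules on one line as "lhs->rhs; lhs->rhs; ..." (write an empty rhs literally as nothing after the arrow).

  | baab => bbb => a
  | aaa => b
  | bab => bb
  | aaabaa => bbaa

aaa->b; aab->bb; bab->bb; bbb->a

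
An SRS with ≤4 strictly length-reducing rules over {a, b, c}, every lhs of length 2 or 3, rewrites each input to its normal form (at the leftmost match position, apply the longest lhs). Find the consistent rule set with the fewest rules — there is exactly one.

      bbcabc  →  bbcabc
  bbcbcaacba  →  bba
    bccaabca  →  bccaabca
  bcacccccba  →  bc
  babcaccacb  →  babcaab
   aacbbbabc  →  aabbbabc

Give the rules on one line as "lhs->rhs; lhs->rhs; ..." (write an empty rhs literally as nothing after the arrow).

  | bbcabc
  | bbcbcaacba => bbaacba => bbaaba => bba
  | bccaabca
  | bcacccccba => bcaccccba => bcacccba => bcaccba => bcacba => bcaba => bc

aba->; ac->a; cbc->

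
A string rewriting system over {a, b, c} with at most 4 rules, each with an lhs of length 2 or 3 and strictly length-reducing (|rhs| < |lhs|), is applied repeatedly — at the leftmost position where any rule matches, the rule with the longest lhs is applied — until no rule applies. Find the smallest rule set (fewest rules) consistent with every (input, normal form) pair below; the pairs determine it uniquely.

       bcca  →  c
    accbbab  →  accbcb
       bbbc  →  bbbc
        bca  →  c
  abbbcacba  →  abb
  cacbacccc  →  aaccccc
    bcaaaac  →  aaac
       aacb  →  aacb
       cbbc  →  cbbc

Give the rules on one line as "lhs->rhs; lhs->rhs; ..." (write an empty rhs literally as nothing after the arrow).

  | bcca => bca => ba => c
  | accbbab => accbcb
  | bbbc
  | bca => ba => c

ba->c; ca->a; cac->aa; cba->b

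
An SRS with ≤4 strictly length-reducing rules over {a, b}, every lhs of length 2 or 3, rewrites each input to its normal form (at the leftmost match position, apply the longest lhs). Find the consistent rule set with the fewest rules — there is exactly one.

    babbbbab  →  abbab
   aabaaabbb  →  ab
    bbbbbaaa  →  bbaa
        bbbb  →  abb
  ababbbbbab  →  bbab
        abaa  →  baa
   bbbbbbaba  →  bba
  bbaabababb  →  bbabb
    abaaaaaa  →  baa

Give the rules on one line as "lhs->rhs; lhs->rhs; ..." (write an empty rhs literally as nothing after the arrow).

  | babbbbab => baabbab => bbbbab => abbab
  | aabaaabbb => bbaaabbb => bbaabbb => bbbbbb => abbbb => aabb => bbb => ab
  | bbbbbaaa => abbbaaa => aabaaa => bbaaa => bbaa
  | bbbb => abb

aaa->aa; aab->bb; aba->ba; bbb->ab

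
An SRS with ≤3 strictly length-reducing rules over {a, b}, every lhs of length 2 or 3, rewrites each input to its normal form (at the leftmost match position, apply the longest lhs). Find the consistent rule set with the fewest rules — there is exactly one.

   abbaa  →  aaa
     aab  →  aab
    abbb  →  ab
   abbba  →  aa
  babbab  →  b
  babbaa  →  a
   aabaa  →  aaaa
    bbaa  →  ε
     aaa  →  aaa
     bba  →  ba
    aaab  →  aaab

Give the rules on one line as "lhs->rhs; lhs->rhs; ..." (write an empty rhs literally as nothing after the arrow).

aba->aa; baa->; bb->b

  | abbaa => abaa => aaa
  | aab
  | abbb => abb => ab
  | abbba => abba => aba => aa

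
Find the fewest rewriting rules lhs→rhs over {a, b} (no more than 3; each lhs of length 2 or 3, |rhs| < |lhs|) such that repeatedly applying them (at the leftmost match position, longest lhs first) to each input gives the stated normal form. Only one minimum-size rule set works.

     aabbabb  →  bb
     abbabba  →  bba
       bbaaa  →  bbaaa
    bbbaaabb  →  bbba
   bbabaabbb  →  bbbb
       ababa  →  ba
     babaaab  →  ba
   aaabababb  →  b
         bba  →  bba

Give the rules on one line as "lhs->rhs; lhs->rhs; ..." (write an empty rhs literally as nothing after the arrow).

  | aabbabb => ababb => bb
  | abbabba => babba => bba
  | bbaaa
  | bbbaaabb => bbbaab => bbba

ab->; aba->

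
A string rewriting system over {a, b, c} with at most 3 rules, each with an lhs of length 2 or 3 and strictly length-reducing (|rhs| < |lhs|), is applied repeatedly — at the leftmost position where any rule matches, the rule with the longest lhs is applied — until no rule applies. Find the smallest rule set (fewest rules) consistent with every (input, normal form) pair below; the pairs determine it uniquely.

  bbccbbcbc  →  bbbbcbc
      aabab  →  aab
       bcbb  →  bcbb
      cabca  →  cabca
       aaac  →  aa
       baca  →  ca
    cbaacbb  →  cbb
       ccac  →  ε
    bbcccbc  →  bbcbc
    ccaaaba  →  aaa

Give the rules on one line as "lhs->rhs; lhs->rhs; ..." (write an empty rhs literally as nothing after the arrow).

ac->; ba->; cc->

  | bbccbbcbc => bbbbcbc
  | aabab => aab
  | bcbb
  | cabca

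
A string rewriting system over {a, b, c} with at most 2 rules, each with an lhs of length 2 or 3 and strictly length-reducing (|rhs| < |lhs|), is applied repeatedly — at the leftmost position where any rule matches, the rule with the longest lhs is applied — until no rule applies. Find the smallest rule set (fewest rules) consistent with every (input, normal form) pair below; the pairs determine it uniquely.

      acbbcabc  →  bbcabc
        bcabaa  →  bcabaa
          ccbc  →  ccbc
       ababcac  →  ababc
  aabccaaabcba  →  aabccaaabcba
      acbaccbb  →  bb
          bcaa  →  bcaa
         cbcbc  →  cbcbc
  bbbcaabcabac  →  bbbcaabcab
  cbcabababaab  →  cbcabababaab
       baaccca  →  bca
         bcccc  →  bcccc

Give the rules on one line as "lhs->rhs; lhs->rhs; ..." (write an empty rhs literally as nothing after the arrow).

ac->; cbb->b

  | acbbcabc => bbcabc
  | bcabaa
  | ccbc
  | ababcac => ababc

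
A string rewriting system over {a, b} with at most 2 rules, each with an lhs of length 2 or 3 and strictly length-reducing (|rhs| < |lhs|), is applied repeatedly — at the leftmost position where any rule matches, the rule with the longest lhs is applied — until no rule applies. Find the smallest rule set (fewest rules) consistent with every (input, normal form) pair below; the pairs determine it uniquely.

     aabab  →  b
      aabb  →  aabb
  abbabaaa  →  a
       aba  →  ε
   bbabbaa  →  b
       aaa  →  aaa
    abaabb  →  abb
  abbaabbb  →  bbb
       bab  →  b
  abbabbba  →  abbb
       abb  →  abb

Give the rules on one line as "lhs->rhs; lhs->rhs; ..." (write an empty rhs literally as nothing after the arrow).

  | aabab => abab => bab => b
  | aabb
  | abbabaaa => abbaaa => abaa => baa => a
  | aba => ba => ε

aba->ba; ba->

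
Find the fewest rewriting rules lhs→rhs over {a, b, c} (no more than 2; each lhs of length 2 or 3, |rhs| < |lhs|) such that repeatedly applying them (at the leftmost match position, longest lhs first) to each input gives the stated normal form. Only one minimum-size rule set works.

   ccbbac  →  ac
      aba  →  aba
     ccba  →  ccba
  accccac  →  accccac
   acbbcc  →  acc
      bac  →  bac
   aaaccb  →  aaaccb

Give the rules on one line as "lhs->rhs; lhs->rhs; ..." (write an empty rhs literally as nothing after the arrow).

  | ccbbac => cbbac => bbac => ac
  | aba
  | ccba
  | accccac

bb->; cbb->bb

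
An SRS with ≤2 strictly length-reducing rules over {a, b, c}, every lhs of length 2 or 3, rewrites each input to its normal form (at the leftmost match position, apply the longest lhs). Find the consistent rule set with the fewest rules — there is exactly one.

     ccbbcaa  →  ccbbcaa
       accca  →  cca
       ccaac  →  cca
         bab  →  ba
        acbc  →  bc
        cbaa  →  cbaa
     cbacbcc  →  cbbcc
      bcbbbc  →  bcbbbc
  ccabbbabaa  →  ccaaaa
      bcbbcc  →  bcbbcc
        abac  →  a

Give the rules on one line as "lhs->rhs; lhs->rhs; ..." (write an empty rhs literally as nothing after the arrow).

ab->a; ac->

  | ccbbcaa
  | accca => cca
  | ccaac => cca
  | bab => ba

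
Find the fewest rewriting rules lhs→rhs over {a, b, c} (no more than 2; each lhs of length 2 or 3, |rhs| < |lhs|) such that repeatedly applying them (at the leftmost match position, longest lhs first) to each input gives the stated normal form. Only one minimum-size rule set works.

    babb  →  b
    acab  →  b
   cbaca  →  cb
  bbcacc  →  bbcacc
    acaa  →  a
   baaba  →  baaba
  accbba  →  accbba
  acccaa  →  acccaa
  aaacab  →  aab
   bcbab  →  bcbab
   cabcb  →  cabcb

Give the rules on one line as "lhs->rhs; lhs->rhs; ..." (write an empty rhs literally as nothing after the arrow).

abb->; aca->

  | babb => b
  | acab => b
  | cbaca => cb
  | bbcacc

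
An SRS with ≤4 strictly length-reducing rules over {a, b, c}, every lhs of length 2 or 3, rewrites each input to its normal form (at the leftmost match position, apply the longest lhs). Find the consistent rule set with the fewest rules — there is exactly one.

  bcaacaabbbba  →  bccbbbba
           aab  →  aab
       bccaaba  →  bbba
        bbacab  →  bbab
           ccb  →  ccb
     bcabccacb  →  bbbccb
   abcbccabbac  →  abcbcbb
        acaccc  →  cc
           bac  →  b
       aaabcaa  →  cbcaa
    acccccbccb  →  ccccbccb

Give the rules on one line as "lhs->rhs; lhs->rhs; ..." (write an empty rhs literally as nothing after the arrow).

  | bcaacaabbbba => bcaaabbbba => bccbbbba
  | aab
  | bccaaba => bcaba => bbba
  | bbacab => bbab

aaa->c; ac->; cab->bb; cca->c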